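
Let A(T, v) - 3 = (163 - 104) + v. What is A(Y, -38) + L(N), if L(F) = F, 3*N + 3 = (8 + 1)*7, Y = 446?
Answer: 44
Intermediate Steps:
A(T, v) = 62 + v (A(T, v) = 3 + ((163 - 104) + v) = 3 + (59 + v) = 62 + v)
N = 20 (N = -1 + ((8 + 1)*7)/3 = -1 + (9*7)/3 = -1 + (⅓)*63 = -1 + 21 = 20)
A(Y, -38) + L(N) = (62 - 38) + 20 = 24 + 20 = 44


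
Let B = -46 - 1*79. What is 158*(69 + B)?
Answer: -8848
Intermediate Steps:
B = -125 (B = -46 - 79 = -125)
158*(69 + B) = 158*(69 - 125) = 158*(-56) = -8848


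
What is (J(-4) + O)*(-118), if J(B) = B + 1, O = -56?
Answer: 6962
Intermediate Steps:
J(B) = 1 + B
(J(-4) + O)*(-118) = ((1 - 4) - 56)*(-118) = (-3 - 56)*(-118) = -59*(-118) = 6962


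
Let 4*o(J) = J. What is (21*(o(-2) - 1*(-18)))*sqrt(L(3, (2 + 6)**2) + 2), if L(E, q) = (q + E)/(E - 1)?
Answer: 735*sqrt(142)/4 ≈ 2189.6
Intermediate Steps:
o(J) = J/4
L(E, q) = (E + q)/(-1 + E)
(21*(o(-2) - 1*(-18)))*sqrt(L(3, (2 + 6)**2) + 2) = (21*((1/4)*(-2) - 1*(-18)))*sqrt((3 + (2 + 6)**2)/(-1 + 3) + 2) = (21*(-1/2 + 18))*sqrt((3 + 8**2)/2 + 2) = (21*(35/2))*sqrt((3 + 64)/2 + 2) = 735*sqrt((1/2)*67 + 2)/2 = 735*sqrt(67/2 + 2)/2 = 735*sqrt(71/2)/2 = 735*(sqrt(142)/2)/2 = 735*sqrt(142)/4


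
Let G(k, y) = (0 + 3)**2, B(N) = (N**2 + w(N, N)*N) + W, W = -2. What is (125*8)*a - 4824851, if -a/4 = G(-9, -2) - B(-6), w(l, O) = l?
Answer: -4580851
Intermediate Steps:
B(N) = -2 + 2*N**2 (B(N) = (N**2 + N*N) - 2 = (N**2 + N**2) - 2 = 2*N**2 - 2 = -2 + 2*N**2)
G(k, y) = 9 (G(k, y) = 3**2 = 9)
a = 244 (a = -4*(9 - (-2 + 2*(-6)**2)) = -4*(9 - (-2 + 2*36)) = -4*(9 - (-2 + 72)) = -4*(9 - 1*70) = -4*(9 - 70) = -4*(-61) = 244)
(125*8)*a - 4824851 = (125*8)*244 - 4824851 = 1000*244 - 4824851 = 244000 - 4824851 = -4580851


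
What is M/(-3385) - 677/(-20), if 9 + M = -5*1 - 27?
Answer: 458493/13540 ≈ 33.862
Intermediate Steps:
M = -41 (M = -9 + (-5*1 - 27) = -9 + (-5 - 27) = -9 - 32 = -41)
M/(-3385) - 677/(-20) = -41/(-3385) - 677/(-20) = -41*(-1/3385) - 677*(-1/20) = 41/3385 + 677/20 = 458493/13540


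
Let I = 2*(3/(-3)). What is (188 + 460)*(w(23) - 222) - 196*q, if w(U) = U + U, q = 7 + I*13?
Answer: -110324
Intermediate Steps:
I = -2 (I = 2*(3*(-⅓)) = 2*(-1) = -2)
q = -19 (q = 7 - 2*13 = 7 - 26 = -19)
w(U) = 2*U
(188 + 460)*(w(23) - 222) - 196*q = (188 + 460)*(2*23 - 222) - 196*(-19) = 648*(46 - 222) + 3724 = 648*(-176) + 3724 = -114048 + 3724 = -110324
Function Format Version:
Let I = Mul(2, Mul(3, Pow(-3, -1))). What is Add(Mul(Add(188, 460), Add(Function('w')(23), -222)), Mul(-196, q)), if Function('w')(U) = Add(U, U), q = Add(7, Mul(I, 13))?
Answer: -110324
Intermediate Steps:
I = -2 (I = Mul(2, Mul(3, Rational(-1, 3))) = Mul(2, -1) = -2)
q = -19 (q = Add(7, Mul(-2, 13)) = Add(7, -26) = -19)
Function('w')(U) = Mul(2, U)
Add(Mul(Add(188, 460), Add(Function('w')(23), -222)), Mul(-196, q)) = Add(Mul(Add(188, 460), Add(Mul(2, 23), -222)), Mul(-196, -19)) = Add(Mul(648, Add(46, -222)), 3724) = Add(Mul(648, -176), 3724) = Add(-114048, 3724) = -110324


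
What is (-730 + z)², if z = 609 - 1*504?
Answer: 390625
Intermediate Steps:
z = 105 (z = 609 - 504 = 105)
(-730 + z)² = (-730 + 105)² = (-625)² = 390625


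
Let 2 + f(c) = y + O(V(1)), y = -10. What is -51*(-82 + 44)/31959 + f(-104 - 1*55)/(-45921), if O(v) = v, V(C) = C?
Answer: 9927383/163065471 ≈ 0.060880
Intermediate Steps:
f(c) = -11 (f(c) = -2 + (-10 + 1) = -2 - 9 = -11)
-51*(-82 + 44)/31959 + f(-104 - 1*55)/(-45921) = -51*(-82 + 44)/31959 - 11/(-45921) = -51*(-38)*(1/31959) - 11*(-1/45921) = 1938*(1/31959) + 11/45921 = 646/10653 + 11/45921 = 9927383/163065471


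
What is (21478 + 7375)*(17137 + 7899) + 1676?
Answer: 722365384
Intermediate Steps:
(21478 + 7375)*(17137 + 7899) + 1676 = 28853*25036 + 1676 = 722363708 + 1676 = 722365384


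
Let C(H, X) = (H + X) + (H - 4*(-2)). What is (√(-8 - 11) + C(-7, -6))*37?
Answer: -444 + 37*I*√19 ≈ -444.0 + 161.28*I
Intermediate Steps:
C(H, X) = 8 + X + 2*H (C(H, X) = (H + X) + (H + 8) = (H + X) + (8 + H) = 8 + X + 2*H)
(√(-8 - 11) + C(-7, -6))*37 = (√(-8 - 11) + (8 - 6 + 2*(-7)))*37 = (√(-19) + (8 - 6 - 14))*37 = (I*√19 - 12)*37 = (-12 + I*√19)*37 = -444 + 37*I*√19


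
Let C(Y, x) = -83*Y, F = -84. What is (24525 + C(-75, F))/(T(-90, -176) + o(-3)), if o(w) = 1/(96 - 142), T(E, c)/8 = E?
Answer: -1414500/33121 ≈ -42.707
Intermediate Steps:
T(E, c) = 8*E
o(w) = -1/46 (o(w) = 1/(-46) = -1/46)
(24525 + C(-75, F))/(T(-90, -176) + o(-3)) = (24525 - 83*(-75))/(8*(-90) - 1/46) = (24525 + 6225)/(-720 - 1/46) = 30750/(-33121/46) = 30750*(-46/33121) = -1414500/33121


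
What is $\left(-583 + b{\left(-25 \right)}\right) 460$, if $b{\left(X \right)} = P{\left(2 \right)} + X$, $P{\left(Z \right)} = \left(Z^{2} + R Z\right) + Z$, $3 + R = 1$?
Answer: $-278760$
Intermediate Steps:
$R = -2$ ($R = -3 + 1 = -2$)
$P{\left(Z \right)} = Z^{2} - Z$ ($P{\left(Z \right)} = \left(Z^{2} - 2 Z\right) + Z = Z^{2} - Z$)
$b{\left(X \right)} = 2 + X$ ($b{\left(X \right)} = 2 \left(-1 + 2\right) + X = 2 \cdot 1 + X = 2 + X$)
$\left(-583 + b{\left(-25 \right)}\right) 460 = \left(-583 + \left(2 - 25\right)\right) 460 = \left(-583 - 23\right) 460 = \left(-606\right) 460 = -278760$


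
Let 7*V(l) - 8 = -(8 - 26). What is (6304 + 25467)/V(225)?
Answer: 222397/26 ≈ 8553.7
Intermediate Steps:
V(l) = 26/7 (V(l) = 8/7 + (-(8 - 26))/7 = 8/7 + (-1*(-18))/7 = 8/7 + (⅐)*18 = 8/7 + 18/7 = 26/7)
(6304 + 25467)/V(225) = (6304 + 25467)/(26/7) = 31771*(7/26) = 222397/26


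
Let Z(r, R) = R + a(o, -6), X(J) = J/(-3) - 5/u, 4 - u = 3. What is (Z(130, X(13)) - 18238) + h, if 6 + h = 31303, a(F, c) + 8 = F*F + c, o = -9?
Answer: 39350/3 ≈ 13117.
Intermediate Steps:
u = 1 (u = 4 - 1*3 = 4 - 3 = 1)
X(J) = -5 - J/3 (X(J) = J/(-3) - 5/1 = J*(-⅓) - 5*1 = -J/3 - 5 = -5 - J/3)
a(F, c) = -8 + c + F² (a(F, c) = -8 + (F*F + c) = -8 + (F² + c) = -8 + (c + F²) = -8 + c + F²)
Z(r, R) = 67 + R (Z(r, R) = R + (-8 - 6 + (-9)²) = R + (-8 - 6 + 81) = R + 67 = 67 + R)
h = 31297 (h = -6 + 31303 = 31297)
(Z(130, X(13)) - 18238) + h = ((67 + (-5 - ⅓*13)) - 18238) + 31297 = ((67 + (-5 - 13/3)) - 18238) + 31297 = ((67 - 28/3) - 18238) + 31297 = (173/3 - 18238) + 31297 = -54541/3 + 31297 = 39350/3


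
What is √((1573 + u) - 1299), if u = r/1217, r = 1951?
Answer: √408192753/1217 ≈ 16.601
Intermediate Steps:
u = 1951/1217 ≈ 1.6031
√((1573 + u) - 1299) = √((1573 + 1951/1217) - 1299) = √(1916292/1217 - 1299) = √(335409/1217) = √408192753/1217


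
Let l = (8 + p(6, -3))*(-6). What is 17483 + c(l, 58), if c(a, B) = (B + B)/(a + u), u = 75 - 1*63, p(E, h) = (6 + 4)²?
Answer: 2779768/159 ≈ 17483.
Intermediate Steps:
p(E, h) = 100 (p(E, h) = 10² = 100)
u = 12 (u = 75 - 63 = 12)
l = -648 (l = (8 + 100)*(-6) = 108*(-6) = -648)
c(a, B) = 2*B/(12 + a) (c(a, B) = (B + B)/(a + 12) = (2*B)/(12 + a) = 2*B/(12 + a))
17483 + c(l, 58) = 17483 + 2*58/(12 - 648) = 17483 + 2*58/(-636) = 17483 + 2*58*(-1/636) = 17483 - 29/159 = 2779768/159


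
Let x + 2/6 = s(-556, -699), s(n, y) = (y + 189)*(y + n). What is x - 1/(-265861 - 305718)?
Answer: 1097516845274/1714737 ≈ 6.4005e+5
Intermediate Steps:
s(n, y) = (189 + y)*(n + y)
x = 1920149/3 (x = -⅓ + ((-699)² + 189*(-556) + 189*(-699) - 556*(-699)) = -⅓ + (488601 - 105084 - 132111 + 388644) = -⅓ + 640050 = 1920149/3 ≈ 6.4005e+5)
x - 1/(-265861 - 305718) = 1920149/3 - 1/(-265861 - 305718) = 1920149/3 - 1/(-571579) = 1920149/3 - 1*(-1/571579) = 1920149/3 + 1/571579 = 1097516845274/1714737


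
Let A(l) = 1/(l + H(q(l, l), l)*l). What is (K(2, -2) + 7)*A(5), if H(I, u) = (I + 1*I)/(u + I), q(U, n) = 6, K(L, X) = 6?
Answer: 143/115 ≈ 1.2435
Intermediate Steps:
H(I, u) = 2*I/(I + u) (H(I, u) = (I + I)/(I + u) = (2*I)/(I + u) = 2*I/(I + u))
A(l) = 1/(l + 12*l/(6 + l)) (A(l) = 1/(l + (2*6/(6 + l))*l) = 1/(l + (12/(6 + l))*l) = 1/(l + 12*l/(6 + l)))
(K(2, -2) + 7)*A(5) = (6 + 7)*((6 + 5)/(5*(18 + 5))) = 13*((⅕)*11/23) = 13*((⅕)*(1/23)*11) = 13*(11/115) = 143/115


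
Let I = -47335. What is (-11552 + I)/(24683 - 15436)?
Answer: -58887/9247 ≈ -6.3682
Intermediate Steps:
(-11552 + I)/(24683 - 15436) = (-11552 - 47335)/(24683 - 15436) = -58887/9247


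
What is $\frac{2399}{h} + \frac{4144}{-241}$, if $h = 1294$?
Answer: $- \frac{4784177}{311854} \approx -15.341$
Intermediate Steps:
$\frac{2399}{h} + \frac{4144}{-241} = \frac{2399}{1294} + \frac{4144}{-241} = 2399 \cdot \frac{1}{1294} + 4144 \left(- \frac{1}{241}\right) = \frac{2399}{1294} - \frac{4144}{241} = - \frac{4784177}{311854}$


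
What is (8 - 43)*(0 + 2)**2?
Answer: -140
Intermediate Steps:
(8 - 43)*(0 + 2)**2 = -35*2**2 = -35*4 = -140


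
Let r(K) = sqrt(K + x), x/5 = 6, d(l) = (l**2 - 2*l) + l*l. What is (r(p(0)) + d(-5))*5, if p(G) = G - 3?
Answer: 300 + 15*sqrt(3) ≈ 325.98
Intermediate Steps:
p(G) = -3 + G
d(l) = -2*l + 2*l**2 (d(l) = (l**2 - 2*l) + l**2 = -2*l + 2*l**2)
x = 30 (x = 5*6 = 30)
r(K) = sqrt(30 + K) (r(K) = sqrt(K + 30) = sqrt(30 + K))
(r(p(0)) + d(-5))*5 = (sqrt(30 + (-3 + 0)) + 2*(-5)*(-1 - 5))*5 = (sqrt(30 - 3) + 2*(-5)*(-6))*5 = (sqrt(27) + 60)*5 = (3*sqrt(3) + 60)*5 = (60 + 3*sqrt(3))*5 = 300 + 15*sqrt(3)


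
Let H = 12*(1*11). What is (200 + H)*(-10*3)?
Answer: -9960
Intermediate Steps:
H = 132 (H = 12*11 = 132)
(200 + H)*(-10*3) = (200 + 132)*(-10*3) = 332*(-30) = -9960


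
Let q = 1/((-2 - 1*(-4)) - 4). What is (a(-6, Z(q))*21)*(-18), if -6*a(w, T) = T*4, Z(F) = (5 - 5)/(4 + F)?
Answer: 0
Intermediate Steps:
q = -1/2 (q = 1/((-2 + 4) - 4) = 1/(2 - 4) = 1/(-2) = -1/2 ≈ -0.50000)
Z(F) = 0 (Z(F) = 0/(4 + F) = 0)
a(w, T) = -2*T/3 (a(w, T) = -T*4/6 = -2*T/3)
(a(-6, Z(q))*21)*(-18) = (-2/3*0*21)*(-18) = (0*21)*(-18) = 0*(-18) = 0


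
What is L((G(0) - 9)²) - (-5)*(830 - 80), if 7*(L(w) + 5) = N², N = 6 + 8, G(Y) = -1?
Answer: 3773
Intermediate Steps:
N = 14
L(w) = 23 (L(w) = -5 + (⅐)*14² = -5 + (⅐)*196 = -5 + 28 = 23)
L((G(0) - 9)²) - (-5)*(830 - 80) = 23 - (-5)*(830 - 80) = 23 - (-5)*750 = 23 - 1*(-3750) = 23 + 3750 = 3773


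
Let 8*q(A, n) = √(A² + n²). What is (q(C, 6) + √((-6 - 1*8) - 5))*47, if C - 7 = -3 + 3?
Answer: 47*√85/8 + 47*I*√19 ≈ 54.165 + 204.87*I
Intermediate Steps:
C = 7 (C = 7 + (-3 + 3) = 7 + 0 = 7)
q(A, n) = √(A² + n²)/8
(q(C, 6) + √((-6 - 1*8) - 5))*47 = (√(7² + 6²)/8 + √((-6 - 1*8) - 5))*47 = (√(49 + 36)/8 + √((-6 - 8) - 5))*47 = (√85/8 + √(-14 - 5))*47 = (√85/8 + √(-19))*47 = (√85/8 + I*√19)*47 = 47*√85/8 + 47*I*√19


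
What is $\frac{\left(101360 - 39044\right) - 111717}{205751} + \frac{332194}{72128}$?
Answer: $\frac{661082167}{151432736} \approx 4.3655$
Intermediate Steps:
$\frac{\left(101360 - 39044\right) - 111717}{205751} + \frac{332194}{72128} = \left(62316 - 111717\right) \frac{1}{205751} + 332194 \cdot \frac{1}{72128} = \left(-49401\right) \frac{1}{205751} + \frac{166097}{36064} = - \frac{49401}{205751} + \frac{166097}{36064} = \frac{661082167}{151432736}$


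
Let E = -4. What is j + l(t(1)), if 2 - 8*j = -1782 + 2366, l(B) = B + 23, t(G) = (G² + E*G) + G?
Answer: -207/4 ≈ -51.750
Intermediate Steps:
t(G) = G² - 3*G (t(G) = (G² - 4*G) + G = G² - 3*G)
l(B) = 23 + B
j = -291/4 (j = ¼ - (-1782 + 2366)/8 = ¼ - ⅛*584 = ¼ - 73 = -291/4 ≈ -72.750)
j + l(t(1)) = -291/4 + (23 + 1*(-3 + 1)) = -291/4 + (23 + 1*(-2)) = -291/4 + (23 - 2) = -291/4 + 21 = -207/4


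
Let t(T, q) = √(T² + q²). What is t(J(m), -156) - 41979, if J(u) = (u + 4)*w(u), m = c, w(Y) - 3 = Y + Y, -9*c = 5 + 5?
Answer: -41979 + 26*√236245/81 ≈ -41823.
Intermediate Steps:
c = -10/9 (c = -(5 + 5)/9 = -⅑*10 = -10/9 ≈ -1.1111)
w(Y) = 3 + 2*Y (w(Y) = 3 + (Y + Y) = 3 + 2*Y)
m = -10/9 ≈ -1.1111
J(u) = (3 + 2*u)*(4 + u) (J(u) = (u + 4)*(3 + 2*u) = (4 + u)*(3 + 2*u) = (3 + 2*u)*(4 + u))
t(J(m), -156) - 41979 = √(((3 + 2*(-10/9))*(4 - 10/9))² + (-156)²) - 41979 = √(((3 - 20/9)*(26/9))² + 24336) - 41979 = √(((7/9)*(26/9))² + 24336) - 41979 = √((182/81)² + 24336) - 41979 = √(33124/6561 + 24336) - 41979 = √(159701620/6561) - 41979 = 26*√236245/81 - 41979 = -41979 + 26*√236245/81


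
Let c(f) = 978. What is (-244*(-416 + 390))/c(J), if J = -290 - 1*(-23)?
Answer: 3172/489 ≈ 6.4867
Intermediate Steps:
J = -267 (J = -290 + 23 = -267)
(-244*(-416 + 390))/c(J) = -244*(-416 + 390)/978 = -244*(-26)*(1/978) = 6344*(1/978) = 3172/489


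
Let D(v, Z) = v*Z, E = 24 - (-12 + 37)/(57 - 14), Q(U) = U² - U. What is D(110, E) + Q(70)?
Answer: 318460/43 ≈ 7406.0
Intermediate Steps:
E = 1007/43 (E = 24 - 25/43 = 1007/43 ≈ 23.419)
D(v, Z) = Z*v
D(110, E) + Q(70) = (1007/43)*110 + 70*(-1 + 70) = 110770/43 + 70*69 = 110770/43 + 4830 = 318460/43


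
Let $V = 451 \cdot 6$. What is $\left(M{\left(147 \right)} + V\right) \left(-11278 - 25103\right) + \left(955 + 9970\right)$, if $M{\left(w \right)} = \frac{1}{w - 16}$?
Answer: $- \frac{12895160372}{131} \approx -9.8436 \cdot 10^{7}$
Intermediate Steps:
$M{\left(w \right)} = \frac{1}{-16 + w}$
$V = 2706$
$\left(M{\left(147 \right)} + V\right) \left(-11278 - 25103\right) + \left(955 + 9970\right) = \left(\frac{1}{-16 + 147} + 2706\right) \left(-11278 - 25103\right) + \left(955 + 9970\right) = \left(\frac{1}{131} + 2706\right) \left(-36381\right) + 10925 = \frac{354487}{131} \left(-36381\right) + 10925 = - \frac{12896591547}{131} + 10925 = - \frac{12895160372}{131}$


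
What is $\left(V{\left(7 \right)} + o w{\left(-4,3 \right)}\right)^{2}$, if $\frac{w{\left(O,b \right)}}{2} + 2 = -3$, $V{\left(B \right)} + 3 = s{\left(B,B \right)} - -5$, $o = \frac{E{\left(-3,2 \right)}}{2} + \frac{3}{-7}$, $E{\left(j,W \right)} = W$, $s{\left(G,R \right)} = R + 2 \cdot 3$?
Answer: $\frac{4225}{49} \approx 86.224$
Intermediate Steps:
$s{\left(G,R \right)} = 6 + R$ ($s{\left(G,R \right)} = R + 6 = 6 + R$)
$o = \frac{4}{7}$ ($o = \frac{2}{2} + \frac{3}{-7} = 2 \cdot \frac{1}{2} + 3 \left(- \frac{1}{7}\right) = 1 - \frac{3}{7} = \frac{4}{7} \approx 0.57143$)
$V{\left(B \right)} = 8 + B$ ($V{\left(B \right)} = -3 + \left(\left(6 + B\right) - -5\right) = -3 + \left(\left(6 + B\right) + 5\right) = -3 + \left(11 + B\right) = 8 + B$)
$w{\left(O,b \right)} = -10$ ($w{\left(O,b \right)} = -4 + 2 \left(-3\right) = -4 - 6 = -10$)
$\left(V{\left(7 \right)} + o w{\left(-4,3 \right)}\right)^{2} = \left(\left(8 + 7\right) + \frac{4}{7} \left(-10\right)\right)^{2} = \left(15 - \frac{40}{7}\right)^{2} = \left(\frac{65}{7}\right)^{2} = \frac{4225}{49}$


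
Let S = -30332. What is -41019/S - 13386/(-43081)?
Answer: 2173163691/1306732892 ≈ 1.6631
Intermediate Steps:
-41019/S - 13386/(-43081) = -41019/(-30332) - 13386/(-43081) = -41019*(-1/30332) - 13386*(-1/43081) = 41019/30332 + 13386/43081 = 2173163691/1306732892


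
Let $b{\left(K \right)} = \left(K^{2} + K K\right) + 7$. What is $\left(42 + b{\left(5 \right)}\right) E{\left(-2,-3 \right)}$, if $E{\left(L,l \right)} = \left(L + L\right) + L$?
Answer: $-594$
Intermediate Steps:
$b{\left(K \right)} = 7 + 2 K^{2}$ ($b{\left(K \right)} = \left(K^{2} + K^{2}\right) + 7 = 2 K^{2} + 7 = 7 + 2 K^{2}$)
$E{\left(L,l \right)} = 3 L$ ($E{\left(L,l \right)} = 2 L + L = 3 L$)
$\left(42 + b{\left(5 \right)}\right) E{\left(-2,-3 \right)} = \left(42 + \left(7 + 2 \cdot 5^{2}\right)\right) 3 \left(-2\right) = \left(42 + \left(7 + 2 \cdot 25\right)\right) \left(-6\right) = \left(42 + \left(7 + 50\right)\right) \left(-6\right) = \left(42 + 57\right) \left(-6\right) = 99 \left(-6\right) = -594$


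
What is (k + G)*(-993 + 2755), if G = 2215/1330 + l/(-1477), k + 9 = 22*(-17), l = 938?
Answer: -18887255949/28063 ≈ -6.7303e+5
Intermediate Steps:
k = -383 (k = -9 + 22*(-17) = -9 - 374 = -383)
G = 57829/56126 (G = 2215/1330 + 938/(-1477) = 2215*(1/1330) + 938*(-1/1477) = 443/266 - 134/211 = 57829/56126 ≈ 1.0303)
(k + G)*(-993 + 2755) = (-383 + 57829/56126)*(-993 + 2755) = -21438429/56126*1762 = -18887255949/28063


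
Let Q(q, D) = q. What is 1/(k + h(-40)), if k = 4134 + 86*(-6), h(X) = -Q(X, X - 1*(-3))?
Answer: 1/3658 ≈ 0.00027337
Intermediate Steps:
h(X) = -X
k = 3618 (k = 4134 - 516 = 3618)
1/(k + h(-40)) = 1/(3618 - 1*(-40)) = 1/(3618 + 40) = 1/3658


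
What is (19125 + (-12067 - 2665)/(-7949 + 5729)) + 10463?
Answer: 16425023/555 ≈ 29595.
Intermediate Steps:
(19125 + (-12067 - 2665)/(-7949 + 5729)) + 10463 = (19125 - 14732/(-2220)) + 10463 = (19125 - 14732*(-1/2220)) + 10463 = (19125 + 3683/555) + 10463 = 10618058/555 + 10463 = 16425023/555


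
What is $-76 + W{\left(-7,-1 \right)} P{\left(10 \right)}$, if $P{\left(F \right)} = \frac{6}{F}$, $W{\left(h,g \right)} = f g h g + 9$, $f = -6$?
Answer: $- \frac{227}{5} \approx -45.4$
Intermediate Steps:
$W{\left(h,g \right)} = 9 - 6 h g^{2}$ ($W{\left(h,g \right)} = - 6 g h g + 9 = - 6 h g^{2} + 9 = 9 - 6 h g^{2}$)
$-76 + W{\left(-7,-1 \right)} P{\left(10 \right)} = -76 + \left(9 - - 42 \left(-1\right)^{2}\right) \frac{6}{10} = -76 + \left(9 - \left(-42\right) 1\right) 6 \cdot \frac{1}{10} = -76 + \left(9 + 42\right) \frac{3}{5} = -76 + 51 \cdot \frac{3}{5} = -76 + \frac{153}{5} = - \frac{227}{5}$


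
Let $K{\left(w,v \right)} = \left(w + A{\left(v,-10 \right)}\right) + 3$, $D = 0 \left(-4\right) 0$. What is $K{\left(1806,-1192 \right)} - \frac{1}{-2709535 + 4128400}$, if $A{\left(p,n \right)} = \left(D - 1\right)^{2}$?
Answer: $\frac{2568145649}{1418865} \approx 1810.0$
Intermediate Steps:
$D = 0$ ($D = 0 \cdot 0 = 0$)
$A{\left(p,n \right)} = 1$ ($A{\left(p,n \right)} = \left(0 - 1\right)^{2} = \left(-1\right)^{2} = 1$)
$K{\left(w,v \right)} = 4 + w$ ($K{\left(w,v \right)} = \left(w + 1\right) + 3 = \left(1 + w\right) + 3 = 4 + w$)
$K{\left(1806,-1192 \right)} - \frac{1}{-2709535 + 4128400} = \left(4 + 1806\right) - \frac{1}{-2709535 + 4128400} = 1810 - \frac{1}{1418865} = \frac{2568145649}{1418865}$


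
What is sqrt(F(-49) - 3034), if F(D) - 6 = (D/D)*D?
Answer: I*sqrt(3077) ≈ 55.471*I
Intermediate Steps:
F(D) = 6 + D (F(D) = 6 + (D/D)*D = 6 + 1*D = 6 + D)
sqrt(F(-49) - 3034) = sqrt((6 - 49) - 3034) = sqrt(-43 - 3034) = sqrt(-3077) = I*sqrt(3077)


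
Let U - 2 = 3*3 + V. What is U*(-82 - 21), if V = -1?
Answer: -1030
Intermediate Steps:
U = 10 (U = 2 + (3*3 - 1) = 2 + (9 - 1) = 2 + 8 = 10)
U*(-82 - 21) = 10*(-82 - 21) = 10*(-103) = -1030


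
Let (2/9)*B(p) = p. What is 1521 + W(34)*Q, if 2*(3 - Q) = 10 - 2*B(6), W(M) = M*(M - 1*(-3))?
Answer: 32971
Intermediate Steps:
B(p) = 9*p/2
W(M) = M*(3 + M) (W(M) = M*(M + 3) = M*(3 + M))
Q = 25 (Q = 3 - (10 - 9*6)/2 = 3 - (10 - 2*27)/2 = 3 - (10 - 54)/2 = 3 - 1/2*(-44) = 3 + 22 = 25)
1521 + W(34)*Q = 1521 + (34*(3 + 34))*25 = 1521 + (34*37)*25 = 1521 + 1258*25 = 1521 + 31450 = 32971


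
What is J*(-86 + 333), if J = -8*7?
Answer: -13832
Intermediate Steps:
J = -56
J*(-86 + 333) = -56*(-86 + 333) = -56*247 = -13832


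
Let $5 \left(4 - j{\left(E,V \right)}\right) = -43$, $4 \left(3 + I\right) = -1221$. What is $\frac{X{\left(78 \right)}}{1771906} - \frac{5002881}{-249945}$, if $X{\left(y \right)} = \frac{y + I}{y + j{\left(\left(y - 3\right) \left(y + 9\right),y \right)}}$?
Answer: $\frac{1784746357496923}{89166314427560} \approx 20.016$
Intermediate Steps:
$I = - \frac{1233}{4}$ ($I = -3 + \frac{1}{4} \left(-1221\right) = -3 - \frac{1221}{4} = - \frac{1233}{4} \approx -308.25$)
$j{\left(E,V \right)} = \frac{63}{5}$ ($j{\left(E,V \right)} = 4 - - \frac{43}{5} = 4 + \frac{43}{5} = \frac{63}{5}$)
$X{\left(y \right)} = \frac{- \frac{1233}{4} + y}{\frac{63}{5} + y}$ ($X{\left(y \right)} = \frac{y - \frac{1233}{4}}{y + \frac{63}{5}} = \frac{- \frac{1233}{4} + y}{\frac{63}{5} + y}$)
$\frac{X{\left(78 \right)}}{1771906} - \frac{5002881}{-249945} = \frac{\frac{5}{4} \frac{1}{63 + 5 \cdot 78} \left(-1233 + 4 \cdot 78\right)}{1771906} - \frac{5002881}{-249945} = \frac{5 \left(-1233 + 312\right)}{4 \left(63 + 390\right)} \frac{1}{1771906} - - \frac{1667627}{83315} = \frac{5}{4} \cdot \frac{1}{453} \left(-921\right) \frac{1}{1771906} + \frac{1667627}{83315} = \left(- \frac{1535}{604}\right) \frac{1}{1771906} + \frac{1667627}{83315} = - \frac{1535}{1070231224} + \frac{1667627}{83315} = \frac{1784746357496923}{89166314427560}$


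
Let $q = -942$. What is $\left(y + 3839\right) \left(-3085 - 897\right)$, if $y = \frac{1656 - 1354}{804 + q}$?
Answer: $- \frac{1054194680}{69} \approx -1.5278 \cdot 10^{7}$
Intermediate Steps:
$y = - \frac{151}{69}$ ($y = \frac{1656 - 1354}{804 - 942} = \frac{302}{-138} = 302 \left(- \frac{1}{138}\right) = - \frac{151}{69} \approx -2.1884$)
$\left(y + 3839\right) \left(-3085 - 897\right) = \left(- \frac{151}{69} + 3839\right) \left(-3085 - 897\right) = \frac{264740}{69} \left(-3982\right) = - \frac{1054194680}{69}$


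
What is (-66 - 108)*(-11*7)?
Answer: 13398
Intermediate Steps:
(-66 - 108)*(-11*7) = -174*(-77) = 13398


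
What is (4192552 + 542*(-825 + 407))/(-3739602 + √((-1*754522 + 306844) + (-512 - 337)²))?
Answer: -4943748857864/4661540948427 - 3965996*√30347/4661540948427 ≈ -1.0607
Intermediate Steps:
(4192552 + 542*(-825 + 407))/(-3739602 + √((-1*754522 + 306844) + (-512 - 337)²)) = (4192552 + 542*(-418))/(-3739602 + √((-754522 + 306844) + (-849)²)) = (4192552 - 226556)/(-3739602 + √(-447678 + 720801)) = 3965996/(-3739602 + √273123) = 3965996/(-3739602 + 3*√30347)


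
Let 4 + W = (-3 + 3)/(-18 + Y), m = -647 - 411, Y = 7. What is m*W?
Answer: 4232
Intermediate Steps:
m = -1058
W = -4 (W = -4 + (-3 + 3)/(-18 + 7) = -4 + 0/(-11) = -4 + 0*(-1/11) = -4 + 0 = -4)
m*W = -1058*(-4) = 4232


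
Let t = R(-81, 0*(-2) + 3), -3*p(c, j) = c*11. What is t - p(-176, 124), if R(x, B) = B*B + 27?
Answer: -1828/3 ≈ -609.33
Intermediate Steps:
p(c, j) = -11*c/3 (p(c, j) = -c*11/3 = -11*c/3)
R(x, B) = 27 + B**2 (R(x, B) = B**2 + 27 = 27 + B**2)
t = 36 (t = 27 + (0*(-2) + 3)**2 = 27 + (0 + 3)**2 = 27 + 3**2 = 27 + 9 = 36)
t - p(-176, 124) = 36 - (-11)*(-176)/3 = 36 - 1*1936/3 = 36 - 1936/3 = -1828/3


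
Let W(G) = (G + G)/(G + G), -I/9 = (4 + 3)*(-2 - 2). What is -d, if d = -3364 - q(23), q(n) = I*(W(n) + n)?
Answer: 9412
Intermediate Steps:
I = 252 (I = -9*(4 + 3)*(-2 - 2) = -63*(-4) = -9*(-28) = 252)
W(G) = 1 (W(G) = (2*G)/((2*G)) = (2*G)*(1/(2*G)) = 1)
q(n) = 252 + 252*n (q(n) = 252*(1 + n) = 252 + 252*n)
d = -9412 (d = -3364 - (252 + 252*23) = -3364 - (252 + 5796) = -3364 - 1*6048 = -3364 - 6048 = -9412)
-d = -1*(-9412) = 9412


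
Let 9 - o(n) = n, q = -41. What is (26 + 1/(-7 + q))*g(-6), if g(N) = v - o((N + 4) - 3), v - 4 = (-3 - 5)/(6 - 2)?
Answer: -1247/4 ≈ -311.75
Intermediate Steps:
o(n) = 9 - n
v = 2 (v = 4 + (-3 - 5)/(6 - 2) = 4 - 8/4 = 4 - 8*¼ = 4 - 2 = 2)
g(N) = -6 + N (g(N) = 2 - (9 - ((N + 4) - 3)) = 2 - (9 - ((4 + N) - 3)) = 2 - (9 - (1 + N)) = 2 - (9 + (-1 - N)) = 2 - (8 - N) = 2 + (-8 + N) = -6 + N)
(26 + 1/(-7 + q))*g(-6) = (26 + 1/(-7 - 41))*(-6 - 6) = (26 + 1/(-48))*(-12) = (26 - 1/48)*(-12) = (1247/48)*(-12) = -1247/4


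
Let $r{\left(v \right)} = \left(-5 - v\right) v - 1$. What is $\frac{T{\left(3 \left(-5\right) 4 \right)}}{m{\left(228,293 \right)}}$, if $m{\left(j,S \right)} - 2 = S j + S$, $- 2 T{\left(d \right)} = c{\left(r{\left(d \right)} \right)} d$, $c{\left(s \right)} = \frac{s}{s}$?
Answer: $\frac{30}{67099} \approx 0.0004471$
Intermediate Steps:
$r{\left(v \right)} = -1 + v \left(-5 - v\right)$ ($r{\left(v \right)} = v \left(-5 - v\right) - 1 = -1 + v \left(-5 - v\right)$)
$c{\left(s \right)} = 1$
$T{\left(d \right)} = - \frac{d}{2}$ ($T{\left(d \right)} = - \frac{1 d}{2} = - \frac{d}{2}$)
$m{\left(j,S \right)} = 2 + S + S j$ ($m{\left(j,S \right)} = 2 + \left(S j + S\right) = 2 + \left(S + S j\right) = 2 + S + S j$)
$\frac{T{\left(3 \left(-5\right) 4 \right)}}{m{\left(228,293 \right)}} = \frac{\left(- \frac{1}{2}\right) 3 \left(-5\right) 4}{2 + 293 + 293 \cdot 228} = \frac{\left(- \frac{1}{2}\right) \left(\left(-15\right) 4\right)}{2 + 293 + 66804} = \frac{\left(- \frac{1}{2}\right) \left(-60\right)}{67099} = 30 \cdot \frac{1}{67099} = \frac{30}{67099}$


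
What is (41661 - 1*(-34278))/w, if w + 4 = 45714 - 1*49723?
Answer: -75939/4013 ≈ -18.923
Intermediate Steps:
w = -4013 (w = -4 + (45714 - 1*49723) = -4 + (45714 - 49723) = -4 - 4009 = -4013)
(41661 - 1*(-34278))/w = (41661 - 1*(-34278))/(-4013) = (41661 + 34278)*(-1/4013) = 75939*(-1/4013) = -75939/4013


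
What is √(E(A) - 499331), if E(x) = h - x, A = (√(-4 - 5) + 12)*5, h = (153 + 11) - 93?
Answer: √(-499320 - 15*I) ≈ 0.01 - 706.63*I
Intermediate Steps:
h = 71 (h = 164 - 93 = 71)
A = 60 + 15*I (A = (√(-9) + 12)*5 = (3*I + 12)*5 = (12 + 3*I)*5 = 60 + 15*I ≈ 60.0 + 15.0*I)
E(x) = 71 - x
√(E(A) - 499331) = √((71 - (60 + 15*I)) - 499331) = √((71 + (-60 - 15*I)) - 499331) = √((11 - 15*I) - 499331) = √(-499320 - 15*I)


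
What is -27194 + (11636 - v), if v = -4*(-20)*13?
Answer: -16598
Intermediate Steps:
v = 1040 (v = 80*13 = 1040)
-27194 + (11636 - v) = -27194 + (11636 - 1*1040) = -27194 + (11636 - 1040) = -27194 + 10596 = -16598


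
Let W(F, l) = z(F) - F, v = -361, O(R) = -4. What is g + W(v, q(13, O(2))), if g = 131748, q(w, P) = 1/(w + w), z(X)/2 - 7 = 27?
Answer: 132177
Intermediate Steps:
z(X) = 68 (z(X) = 14 + 2*27 = 14 + 54 = 68)
q(w, P) = 1/(2*w)
W(F, l) = 68 - F
g + W(v, q(13, O(2))) = 131748 + (68 - 1*(-361)) = 131748 + (68 + 361) = 131748 + 429 = 132177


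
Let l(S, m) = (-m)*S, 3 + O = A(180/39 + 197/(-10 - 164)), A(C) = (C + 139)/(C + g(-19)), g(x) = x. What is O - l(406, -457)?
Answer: -6512766252/35099 ≈ -1.8555e+5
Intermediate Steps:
A(C) = (139 + C)/(-19 + C) (A(C) = (C + 139)/(C - 19) = (139 + C)/(-19 + C))
O = -427594/35099 (O = -3 + (139 + (180/39 + 197/(-10 - 164)))/(-19 + (180/39 + 197/(-10 - 164))) = -3 + (139 + (180*(1/39) + 197/(-174)))/(-19 + (180*(1/39) + 197/(-174))) = -3 + (139 + (60/13 + 197*(-1/174)))/(-19 + (60/13 + 197*(-1/174))) = -3 + (139 + (60/13 - 197/174))/(-19 + (60/13 - 197/174)) = -3 + (139 + 7879/2262)/(-19 + 7879/2262) = -3 + (322297/2262)/(-35099/2262) = -3 - 2262/35099*322297/2262 = -3 - 322297/35099 = -427594/35099 ≈ -12.183)
l(S, m) = -S*m
O - l(406, -457) = -427594/35099 - (-1)*406*(-457) = -427594/35099 - 1*185542 = -427594/35099 - 185542 = -6512766252/35099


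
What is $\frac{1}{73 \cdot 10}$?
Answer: $\frac{1}{730} \approx 0.0013699$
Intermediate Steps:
$\frac{1}{73 \cdot 10} = \frac{1}{730}$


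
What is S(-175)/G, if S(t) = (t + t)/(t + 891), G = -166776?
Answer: 175/59705808 ≈ 2.9310e-6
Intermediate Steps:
S(t) = 2*t/(891 + t) (S(t) = (2*t)/(891 + t) = 2*t/(891 + t))
S(-175)/G = (2*(-175)/(891 - 175))/(-166776) = (2*(-175)/716)*(-1/166776) = (2*(-175)*(1/716))*(-1/166776) = -175/358*(-1/166776) = 175/59705808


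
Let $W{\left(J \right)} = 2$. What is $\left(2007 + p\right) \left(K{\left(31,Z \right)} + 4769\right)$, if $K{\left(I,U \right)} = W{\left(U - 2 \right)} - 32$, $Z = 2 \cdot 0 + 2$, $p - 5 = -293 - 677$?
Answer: $4938038$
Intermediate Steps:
$p = -965$ ($p = 5 - 970 = -965$)
$Z = 2$ ($Z = 0 + 2 = 2$)
$K{\left(I,U \right)} = -30$ ($K{\left(I,U \right)} = 2 - 32 = -30$)
$\left(2007 + p\right) \left(K{\left(31,Z \right)} + 4769\right) = \left(2007 - 965\right) \left(-30 + 4769\right) = 1042 \cdot 4739 = 4938038$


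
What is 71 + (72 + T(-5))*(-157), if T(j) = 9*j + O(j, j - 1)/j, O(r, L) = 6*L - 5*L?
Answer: -21782/5 ≈ -4356.4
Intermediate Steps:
O(r, L) = L
T(j) = 9*j + (-1 + j)/j (T(j) = 9*j + (j - 1)/j = 9*j + (-1 + j)/j)
71 + (72 + T(-5))*(-157) = 71 + (72 + (1 - 1/(-5) + 9*(-5)))*(-157) = 71 + (72 + (1 - 1*(-1/5) - 45))*(-157) = 71 + (72 + (1 + 1/5 - 45))*(-157) = 71 + (72 - 219/5)*(-157) = 71 + (141/5)*(-157) = 71 - 22137/5 = -21782/5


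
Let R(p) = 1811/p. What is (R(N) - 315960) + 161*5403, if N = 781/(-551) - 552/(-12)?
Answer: 13608116356/24565 ≈ 5.5396e+5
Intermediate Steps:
N = 24565/551 (N = 781*(-1/551) - 552*(-1/12) = -781/551 + 46 = 24565/551 ≈ 44.583)
(R(N) - 315960) + 161*5403 = (1811/(24565/551) - 315960) + 161*5403 = (1811*(551/24565) - 315960) + 869883 = (997861/24565 - 315960) + 869883 = -7760559539/24565 + 869883 = 13608116356/24565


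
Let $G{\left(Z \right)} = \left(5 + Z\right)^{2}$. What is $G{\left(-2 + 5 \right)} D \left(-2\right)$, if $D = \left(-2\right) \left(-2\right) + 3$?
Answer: $-896$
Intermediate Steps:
$D = 7$ ($D = 4 + 3 = 7$)
$G{\left(-2 + 5 \right)} D \left(-2\right) = \left(5 + \left(-2 + 5\right)\right)^{2} \cdot 7 \left(-2\right) = \left(5 + 3\right)^{2} \cdot 7 \left(-2\right) = 8^{2} \cdot 7 \left(-2\right) = 64 \cdot 7 \left(-2\right) = 448 \left(-2\right) = -896$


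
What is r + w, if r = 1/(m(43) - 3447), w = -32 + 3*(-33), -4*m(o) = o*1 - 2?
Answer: -1811603/13829 ≈ -131.00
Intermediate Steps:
m(o) = ½ - o/4 (m(o) = -(o*1 - 2)/4 = -(o - 2)/4 = -(-2 + o)/4 = ½ - o/4)
w = -131 (w = -32 - 99 = -131)
r = -4/13829 (r = 1/((½ - ¼*43) - 3447) = 1/((½ - 43/4) - 3447) = 1/(-41/4 - 3447) = 1/(-13829/4) = -4/13829 ≈ -0.00028925)
r + w = -4/13829 - 131 = -1811603/13829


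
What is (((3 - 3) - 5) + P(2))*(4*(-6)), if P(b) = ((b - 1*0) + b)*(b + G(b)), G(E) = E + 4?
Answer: -648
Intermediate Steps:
G(E) = 4 + E
P(b) = 2*b*(4 + 2*b) (P(b) = ((b - 1*0) + b)*(b + (4 + b)) = ((b + 0) + b)*(4 + 2*b) = (b + b)*(4 + 2*b) = (2*b)*(4 + 2*b) = 2*b*(4 + 2*b))
(((3 - 3) - 5) + P(2))*(4*(-6)) = (((3 - 3) - 5) + 4*2*(2 + 2))*(4*(-6)) = ((0 - 5) + 4*2*4)*(-24) = (-5 + 32)*(-24) = 27*(-24) = -648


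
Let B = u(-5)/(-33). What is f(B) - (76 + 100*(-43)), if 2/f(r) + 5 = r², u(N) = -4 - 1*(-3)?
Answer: 11496639/2722 ≈ 4223.6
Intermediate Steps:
u(N) = -1 (u(N) = -4 + 3 = -1)
B = 1/33 (B = -1/(-33) = -1*(-1/33) = 1/33 ≈ 0.030303)
f(r) = 2/(-5 + r²)
f(B) - (76 + 100*(-43)) = 2/(-5 + (1/33)²) - (76 + 100*(-43)) = 2/(-5 + 1/1089) - (76 - 4300) = 2/(-5444/1089) - 1*(-4224) = 2*(-1089/5444) + 4224 = -1089/2722 + 4224 = 11496639/2722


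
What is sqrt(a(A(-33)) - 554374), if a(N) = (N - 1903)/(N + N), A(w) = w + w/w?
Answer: 13*I*sqrt(209929)/8 ≈ 744.54*I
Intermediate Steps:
A(w) = 1 + w (A(w) = w + 1 = 1 + w)
a(N) = (-1903 + N)/(2*N) (a(N) = (-1903 + N)/((2*N)) = (-1903 + N)*(1/(2*N)) = (-1903 + N)/(2*N))
sqrt(a(A(-33)) - 554374) = sqrt((-1903 + (1 - 33))/(2*(1 - 33)) - 554374) = sqrt((1/2)*(-1903 - 32)/(-32) - 554374) = sqrt((1/2)*(-1/32)*(-1935) - 554374) = sqrt(1935/64 - 554374) = sqrt(-35478001/64) = 13*I*sqrt(209929)/8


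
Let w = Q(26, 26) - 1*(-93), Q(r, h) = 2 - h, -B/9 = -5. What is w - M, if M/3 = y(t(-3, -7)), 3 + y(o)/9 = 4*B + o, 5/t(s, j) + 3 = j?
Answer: -9393/2 ≈ -4696.5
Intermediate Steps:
B = 45 (B = -9*(-5) = 45)
t(s, j) = 5/(-3 + j)
y(o) = 1593 + 9*o (y(o) = -27 + 9*(4*45 + o) = -27 + 9*(180 + o) = -27 + (1620 + 9*o) = 1593 + 9*o)
M = 9531/2 (M = 3*(1593 + 9*(5/(-3 - 7))) = 3*(1593 + 9*(5/(-10))) = 3*(1593 + 9*(5*(-⅒))) = 3*(1593 + 9*(-½)) = 3*(1593 - 9/2) = 3*(3177/2) = 9531/2 ≈ 4765.5)
w = 69 (w = (2 - 1*26) - 1*(-93) = (2 - 26) + 93 = -24 + 93 = 69)
w - M = 69 - 1*9531/2 = 69 - 9531/2 = -9393/2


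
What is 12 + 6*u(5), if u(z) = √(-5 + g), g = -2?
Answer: 12 + 6*I*√7 ≈ 12.0 + 15.875*I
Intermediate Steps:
u(z) = I*√7 (u(z) = √(-5 - 2) = √(-7) = I*√7)
12 + 6*u(5) = 12 + 6*(I*√7) = 12 + 6*I*√7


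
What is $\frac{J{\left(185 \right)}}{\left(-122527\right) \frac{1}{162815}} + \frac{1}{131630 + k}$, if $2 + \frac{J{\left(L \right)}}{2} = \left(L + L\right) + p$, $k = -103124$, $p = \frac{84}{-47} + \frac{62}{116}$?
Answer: $- \frac{4640057845511369}{4760624604306} \approx -974.67$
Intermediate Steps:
$p = - \frac{3415}{2726}$ ($p = 84 \left(- \frac{1}{47}\right) + 62 \cdot \frac{1}{116} = - \frac{84}{47} + \frac{31}{58} = - \frac{3415}{2726} \approx -1.2528$)
$J{\left(L \right)} = - \frac{8867}{1363} + 4 L$ ($J{\left(L \right)} = -4 + 2 \left(\left(L + L\right) - \frac{3415}{2726}\right) = -4 + 2 \left(2 L - \frac{3415}{2726}\right) = -4 + 2 \left(- \frac{3415}{2726} + 2 L\right) = -4 + \left(- \frac{3415}{1363} + 4 L\right) = - \frac{8867}{1363} + 4 L$)
$\frac{J{\left(185 \right)}}{\left(-122527\right) \frac{1}{162815}} + \frac{1}{131630 + k} = \frac{- \frac{8867}{1363} + 4 \cdot 185}{\left(-122527\right) \frac{1}{162815}} + \frac{1}{131630 - 103124} = \frac{- \frac{8867}{1363} + 740}{\left(-122527\right) \frac{1}{162815}} + \frac{1}{28506} = \frac{999753}{1363 \left(- \frac{122527}{162815}\right)} + \frac{1}{28506} = \frac{999753}{1363} \left(- \frac{162815}{122527}\right) + \frac{1}{28506} = - \frac{162774784695}{167004301} + \frac{1}{28506} = - \frac{4640057845511369}{4760624604306}$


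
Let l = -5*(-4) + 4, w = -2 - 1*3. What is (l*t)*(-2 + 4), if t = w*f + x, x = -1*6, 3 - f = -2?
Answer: -1488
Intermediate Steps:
f = 5 (f = 3 - 1*(-2) = 3 + 2 = 5)
w = -5 (w = -2 - 3 = -5)
x = -6
t = -31 (t = -5*5 - 6 = -25 - 6 = -31)
l = 24 (l = 20 + 4 = 24)
(l*t)*(-2 + 4) = (24*(-31))*(-2 + 4) = -744*2 = -1488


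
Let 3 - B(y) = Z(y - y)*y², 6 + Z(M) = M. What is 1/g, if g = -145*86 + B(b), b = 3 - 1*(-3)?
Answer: -1/12251 ≈ -8.1626e-5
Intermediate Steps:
Z(M) = -6 + M
b = 6 (b = 3 + 3 = 6)
B(y) = 3 + 6*y² (B(y) = 3 - (-6 + (y - y))*y² = 3 - (-6 + 0)*y² = 3 - (-6)*y² = 3 + 6*y²)
g = -12251 (g = -145*86 + (3 + 6*6²) = -12470 + (3 + 6*36) = -12470 + (3 + 216) = -12470 + 219 = -12251)
1/g = 1/(-12251) = -1/12251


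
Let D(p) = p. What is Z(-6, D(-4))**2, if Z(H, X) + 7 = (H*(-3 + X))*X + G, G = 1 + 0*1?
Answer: 30276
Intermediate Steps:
G = 1 (G = 1 + 0 = 1)
Z(H, X) = -6 + H*X*(-3 + X) (Z(H, X) = -7 + ((H*(-3 + X))*X + 1) = -7 + (H*X*(-3 + X) + 1) = -7 + (1 + H*X*(-3 + X)) = -6 + H*X*(-3 + X))
Z(-6, D(-4))**2 = (-6 - 6*(-4)**2 - 3*(-6)*(-4))**2 = (-6 - 6*16 - 72)**2 = (-6 - 96 - 72)**2 = (-174)**2 = 30276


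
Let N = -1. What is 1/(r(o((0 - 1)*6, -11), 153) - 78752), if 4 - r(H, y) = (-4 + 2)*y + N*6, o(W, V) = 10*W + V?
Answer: -1/78436 ≈ -1.2749e-5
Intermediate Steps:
o(W, V) = V + 10*W
r(H, y) = 10 + 2*y (r(H, y) = 4 - ((-4 + 2)*y - 1*6) = 4 - (-2*y - 6) = 4 - (-6 - 2*y) = 4 + (6 + 2*y) = 10 + 2*y)
1/(r(o((0 - 1)*6, -11), 153) - 78752) = 1/((10 + 2*153) - 78752) = 1/((10 + 306) - 78752) = 1/(316 - 78752) = 1/(-78436) = -1/78436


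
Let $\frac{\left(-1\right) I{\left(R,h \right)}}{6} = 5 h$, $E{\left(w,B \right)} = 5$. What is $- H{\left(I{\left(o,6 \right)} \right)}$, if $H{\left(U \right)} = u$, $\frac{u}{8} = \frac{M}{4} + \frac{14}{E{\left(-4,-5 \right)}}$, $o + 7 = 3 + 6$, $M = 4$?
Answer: $- \frac{152}{5} \approx -30.4$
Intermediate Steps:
$o = 2$ ($o = -7 + \left(3 + 6\right) = -7 + 9 = 2$)
$I{\left(R,h \right)} = - 30 h$ ($I{\left(R,h \right)} = - 6 \cdot 5 h = - 30 h$)
$u = \frac{152}{5}$ ($u = 8 \left(\frac{4}{4} + \frac{14}{5}\right) = 8 \left(4 \cdot \frac{1}{4} + 14 \cdot \frac{1}{5}\right) = 8 \left(1 + \frac{14}{5}\right) = 8 \cdot \frac{19}{5} = \frac{152}{5} \approx 30.4$)
$H{\left(U \right)} = \frac{152}{5}$
$- H{\left(I{\left(o,6 \right)} \right)} = \left(-1\right) \frac{152}{5} = - \frac{152}{5}$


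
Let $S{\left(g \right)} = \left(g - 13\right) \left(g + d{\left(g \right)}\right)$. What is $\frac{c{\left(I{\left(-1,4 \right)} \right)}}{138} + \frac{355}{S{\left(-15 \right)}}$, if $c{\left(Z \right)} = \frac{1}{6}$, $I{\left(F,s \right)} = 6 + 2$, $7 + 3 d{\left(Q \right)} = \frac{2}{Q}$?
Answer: $\frac{144013}{197064} \approx 0.73079$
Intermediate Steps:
$d{\left(Q \right)} = - \frac{7}{3} + \frac{2}{3 Q}$ ($d{\left(Q \right)} = - \frac{7}{3} + \frac{2 \frac{1}{Q}}{3} = - \frac{7}{3} + \frac{2}{3 Q}$)
$S{\left(g \right)} = \left(-13 + g\right) \left(g + \frac{2 - 7 g}{3 g}\right)$ ($S{\left(g \right)} = \left(g - 13\right) \left(g + \frac{2 - 7 g}{3 g}\right) = \left(-13 + g\right) \left(g + \frac{2 - 7 g}{3 g}\right)$)
$I{\left(F,s \right)} = 8$
$c{\left(Z \right)} = \frac{1}{6}$
$\frac{c{\left(I{\left(-1,4 \right)} \right)}}{138} + \frac{355}{S{\left(-15 \right)}} = \frac{1}{6 \cdot 138} + \frac{355}{31 + \left(-15\right)^{2} - -230 - \frac{26}{3 \left(-15\right)}} = \frac{1}{6} \cdot \frac{1}{138} + \frac{355}{31 + 225 + 230 - - \frac{26}{45}} = \frac{1}{828} + \frac{355}{31 + 225 + 230 + \frac{26}{45}} = \frac{1}{828} + \frac{355}{\frac{21896}{45}} = \frac{1}{828} + 355 \cdot \frac{45}{21896} = \frac{1}{828} + \frac{15975}{21896} = \frac{144013}{197064}$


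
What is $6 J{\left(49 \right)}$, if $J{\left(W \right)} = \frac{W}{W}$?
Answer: $6$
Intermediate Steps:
$J{\left(W \right)} = 1$
$6 J{\left(49 \right)} = 6 \cdot 1 = 6$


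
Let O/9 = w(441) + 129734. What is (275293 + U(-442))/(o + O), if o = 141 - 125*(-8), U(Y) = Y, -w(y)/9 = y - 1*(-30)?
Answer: 274851/1130596 ≈ 0.24310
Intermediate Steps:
w(y) = -270 - 9*y (w(y) = -9*(y - 1*(-30)) = -9*(y + 30) = -9*(30 + y) = -270 - 9*y)
o = 1141 (o = 141 + 1000 = 1141)
O = 1129455 (O = 9*((-270 - 9*441) + 129734) = 9*((-270 - 3969) + 129734) = 9*(-4239 + 129734) = 9*125495 = 1129455)
(275293 + U(-442))/(o + O) = (275293 - 442)/(1141 + 1129455) = 274851/1130596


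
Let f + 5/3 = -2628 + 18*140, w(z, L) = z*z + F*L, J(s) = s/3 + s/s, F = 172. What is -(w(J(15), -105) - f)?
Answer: 53743/3 ≈ 17914.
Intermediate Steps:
J(s) = 1 + s/3 (J(s) = s*(1/3) + 1 = s/3 + 1 = 1 + s/3)
w(z, L) = z**2 + 172*L (w(z, L) = z*z + 172*L = z**2 + 172*L)
f = -329/3 (f = -5/3 + (-2628 + 18*140) = -5/3 + (-2628 + 2520) = -5/3 - 108 = -329/3 ≈ -109.67)
-(w(J(15), -105) - f) = -(((1 + (1/3)*15)**2 + 172*(-105)) - 1*(-329/3)) = -(((1 + 5)**2 - 18060) + 329/3) = -((6**2 - 18060) + 329/3) = -((36 - 18060) + 329/3) = -(-18024 + 329/3) = -1*(-53743/3) = 53743/3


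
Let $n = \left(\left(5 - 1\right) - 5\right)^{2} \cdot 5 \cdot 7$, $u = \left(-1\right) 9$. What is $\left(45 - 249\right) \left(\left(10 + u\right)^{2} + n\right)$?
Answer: $-7344$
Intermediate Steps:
$u = -9$
$n = 35$ ($n = \left(\left(5 - 1\right) - 5\right)^{2} \cdot 5 \cdot 7 = \left(4 - 5\right)^{2} \cdot 5 \cdot 7 = \left(-1\right)^{2} \cdot 5 \cdot 7 = 1 \cdot 5 \cdot 7 = 5 \cdot 7 = 35$)
$\left(45 - 249\right) \left(\left(10 + u\right)^{2} + n\right) = \left(45 - 249\right) \left(\left(10 - 9\right)^{2} + 35\right) = - 204 \left(1^{2} + 35\right) = - 204 \left(1 + 35\right) = \left(-204\right) 36 = -7344$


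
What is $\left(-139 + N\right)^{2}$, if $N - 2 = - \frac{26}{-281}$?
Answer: $\frac{1480017841}{78961} \approx 18744.0$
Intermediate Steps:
$N = \frac{588}{281}$ ($N = 2 - \frac{26}{-281} = 2 - - \frac{26}{281} = 2 + \frac{26}{281} = \frac{588}{281} \approx 2.0925$)
$\left(-139 + N\right)^{2} = \left(-139 + \frac{588}{281}\right)^{2} = \left(- \frac{38471}{281}\right)^{2} = \frac{1480017841}{78961}$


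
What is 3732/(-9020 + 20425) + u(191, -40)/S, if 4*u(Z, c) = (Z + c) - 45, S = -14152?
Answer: 105026063/322807120 ≈ 0.32535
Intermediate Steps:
u(Z, c) = -45/4 + Z/4 + c/4 (u(Z, c) = ((Z + c) - 45)/4 = (-45 + Z + c)/4 = -45/4 + Z/4 + c/4)
3732/(-9020 + 20425) + u(191, -40)/S = 3732/(-9020 + 20425) + (-45/4 + (1/4)*191 + (1/4)*(-40))/(-14152) = 3732/11405 + (-45/4 + 191/4 - 10)*(-1/14152) = 3732*(1/11405) + (53/2)*(-1/14152) = 3732/11405 - 53/28304 = 105026063/322807120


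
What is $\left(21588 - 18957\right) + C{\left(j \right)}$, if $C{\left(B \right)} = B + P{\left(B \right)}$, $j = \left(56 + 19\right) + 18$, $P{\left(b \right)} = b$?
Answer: $2817$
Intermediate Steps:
$j = 93$ ($j = 75 + 18 = 93$)
$C{\left(B \right)} = 2 B$ ($C{\left(B \right)} = B + B = 2 B$)
$\left(21588 - 18957\right) + C{\left(j \right)} = \left(21588 - 18957\right) + 2 \cdot 93 = 2631 + 186 = 2817$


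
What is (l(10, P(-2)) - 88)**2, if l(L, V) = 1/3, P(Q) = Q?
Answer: 69169/9 ≈ 7685.4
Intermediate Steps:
l(L, V) = 1/3
(l(10, P(-2)) - 88)**2 = (1/3 - 88)**2 = (-263/3)**2 = 69169/9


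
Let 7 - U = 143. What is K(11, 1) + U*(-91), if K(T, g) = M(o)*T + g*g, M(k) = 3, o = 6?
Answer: 12410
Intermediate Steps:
U = -136 (U = 7 - 1*143 = 7 - 143 = -136)
K(T, g) = g² + 3*T (K(T, g) = 3*T + g*g = 3*T + g² = g² + 3*T)
K(11, 1) + U*(-91) = (1² + 3*11) - 136*(-91) = (1 + 33) + 12376 = 34 + 12376 = 12410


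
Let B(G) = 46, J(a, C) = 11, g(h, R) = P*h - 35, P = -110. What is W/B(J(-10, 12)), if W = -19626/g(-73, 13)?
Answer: -3271/61295 ≈ -0.053365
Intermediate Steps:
g(h, R) = -35 - 110*h (g(h, R) = -110*h - 35 = -35 - 110*h)
W = -6542/2665 (W = -19626/(-35 - 110*(-73)) = -19626/(-35 + 8030) = -19626/7995 = -19626*1/7995 = -6542/2665 ≈ -2.4548)
W/B(J(-10, 12)) = -6542/2665/46 = -6542/2665*1/46 = -3271/61295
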